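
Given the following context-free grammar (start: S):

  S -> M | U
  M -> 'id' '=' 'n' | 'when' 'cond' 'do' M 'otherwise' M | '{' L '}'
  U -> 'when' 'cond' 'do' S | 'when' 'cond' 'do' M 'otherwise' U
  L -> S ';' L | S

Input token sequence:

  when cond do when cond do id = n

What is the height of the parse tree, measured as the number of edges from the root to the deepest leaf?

6

[S [U when cond do [S [U when cond do [S [M id = n]]]]]]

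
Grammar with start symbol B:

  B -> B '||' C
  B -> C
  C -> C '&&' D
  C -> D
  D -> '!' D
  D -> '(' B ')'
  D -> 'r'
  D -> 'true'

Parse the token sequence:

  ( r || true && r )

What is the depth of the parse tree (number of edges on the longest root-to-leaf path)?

[B [C [D ( [B [B [C [D r]]] || [C [C [D true]] && [D r]]] )]]]

7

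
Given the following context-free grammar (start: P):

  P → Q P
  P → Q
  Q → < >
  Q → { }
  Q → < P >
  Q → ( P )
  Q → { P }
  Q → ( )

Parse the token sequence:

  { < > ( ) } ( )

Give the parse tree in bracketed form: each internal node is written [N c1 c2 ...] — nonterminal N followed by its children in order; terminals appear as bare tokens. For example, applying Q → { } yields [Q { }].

[P [Q { [P [Q < >] [P [Q ( )]]] }] [P [Q ( )]]]

P
Q P
{ P } P
{ Q P } P
{ < > P } P
{ < > Q } P
{ < > ( ) } P
{ < > ( ) } Q
{ < > ( ) } ( )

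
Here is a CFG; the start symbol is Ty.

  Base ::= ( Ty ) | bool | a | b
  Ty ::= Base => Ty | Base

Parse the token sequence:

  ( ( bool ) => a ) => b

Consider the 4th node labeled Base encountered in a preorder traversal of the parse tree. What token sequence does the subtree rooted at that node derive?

[Ty [Base ( [Ty [Base ( [Ty [Base bool]] )] => [Ty [Base a]]] )] => [Ty [Base b]]]

a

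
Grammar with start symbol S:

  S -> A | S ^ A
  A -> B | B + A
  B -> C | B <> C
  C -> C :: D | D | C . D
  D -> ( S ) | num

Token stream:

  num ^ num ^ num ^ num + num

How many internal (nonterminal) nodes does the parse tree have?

[S [S [S [S [A [B [C [D num]]]]] ^ [A [B [C [D num]]]]] ^ [A [B [C [D num]]]]] ^ [A [B [C [D num]]] + [A [B [C [D num]]]]]]

24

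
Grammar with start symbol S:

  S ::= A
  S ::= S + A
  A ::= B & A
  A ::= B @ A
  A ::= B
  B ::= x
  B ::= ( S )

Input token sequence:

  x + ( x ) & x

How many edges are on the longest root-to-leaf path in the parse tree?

[S [S [A [B x]]] + [A [B ( [S [A [B x]]] )] & [A [B x]]]]

6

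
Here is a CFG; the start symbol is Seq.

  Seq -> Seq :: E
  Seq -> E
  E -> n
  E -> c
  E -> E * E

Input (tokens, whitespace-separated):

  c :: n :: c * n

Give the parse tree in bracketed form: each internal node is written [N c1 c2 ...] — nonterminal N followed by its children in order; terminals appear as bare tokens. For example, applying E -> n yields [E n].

Seq
Seq :: E
Seq :: E :: E
E :: E :: E
c :: E :: E
c :: n :: E
c :: n :: E * E
c :: n :: c * E
c :: n :: c * n

[Seq [Seq [Seq [E c]] :: [E n]] :: [E [E c] * [E n]]]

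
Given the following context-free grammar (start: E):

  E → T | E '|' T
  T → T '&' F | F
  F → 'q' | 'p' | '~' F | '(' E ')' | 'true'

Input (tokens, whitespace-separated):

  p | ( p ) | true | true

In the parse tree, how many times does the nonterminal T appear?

5

[E [E [E [E [T [F p]]] | [T [F ( [E [T [F p]]] )]]] | [T [F true]]] | [T [F true]]]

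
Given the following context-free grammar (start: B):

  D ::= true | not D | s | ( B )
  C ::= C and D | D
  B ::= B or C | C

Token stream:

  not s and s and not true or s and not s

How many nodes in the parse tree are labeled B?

[B [B [C [C [C [D not [D s]]] and [D s]] and [D not [D true]]]] or [C [C [D s]] and [D not [D s]]]]

2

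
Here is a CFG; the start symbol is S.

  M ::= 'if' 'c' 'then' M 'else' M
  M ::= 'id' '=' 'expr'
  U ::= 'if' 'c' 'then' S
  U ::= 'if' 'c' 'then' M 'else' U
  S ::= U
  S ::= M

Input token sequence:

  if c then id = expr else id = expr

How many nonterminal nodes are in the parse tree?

[S [M if c then [M id = expr] else [M id = expr]]]

4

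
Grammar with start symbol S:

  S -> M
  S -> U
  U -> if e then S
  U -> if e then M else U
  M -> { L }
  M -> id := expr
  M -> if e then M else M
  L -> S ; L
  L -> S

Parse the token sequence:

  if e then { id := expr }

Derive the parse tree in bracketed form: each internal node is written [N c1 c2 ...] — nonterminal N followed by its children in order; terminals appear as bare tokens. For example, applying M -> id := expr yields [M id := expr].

S
U
if e then S
if e then M
if e then { L }
if e then { S }
if e then { M }
if e then { id := expr }

[S [U if e then [S [M { [L [S [M id := expr]]] }]]]]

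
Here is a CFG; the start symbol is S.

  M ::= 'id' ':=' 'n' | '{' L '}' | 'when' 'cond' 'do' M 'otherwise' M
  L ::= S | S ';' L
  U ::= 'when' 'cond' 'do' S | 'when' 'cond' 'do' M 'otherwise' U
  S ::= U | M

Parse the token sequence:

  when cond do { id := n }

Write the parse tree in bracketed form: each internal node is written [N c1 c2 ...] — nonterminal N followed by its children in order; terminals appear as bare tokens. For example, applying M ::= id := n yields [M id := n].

[S [U when cond do [S [M { [L [S [M id := n]]] }]]]]

S
U
when cond do S
when cond do M
when cond do { L }
when cond do { S }
when cond do { M }
when cond do { id := n }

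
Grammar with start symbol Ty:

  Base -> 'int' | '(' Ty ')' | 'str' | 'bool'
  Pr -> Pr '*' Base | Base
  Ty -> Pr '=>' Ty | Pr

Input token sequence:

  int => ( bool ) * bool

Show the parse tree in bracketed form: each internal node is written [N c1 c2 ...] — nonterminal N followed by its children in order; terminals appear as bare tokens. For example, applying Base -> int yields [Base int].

Ty
Pr => Ty
Base => Ty
int => Ty
int => Pr
int => Pr * Base
int => Base * Base
int => ( Ty ) * Base
int => ( Pr ) * Base
int => ( Base ) * Base
int => ( bool ) * Base
int => ( bool ) * bool

[Ty [Pr [Base int]] => [Ty [Pr [Pr [Base ( [Ty [Pr [Base bool]]] )]] * [Base bool]]]]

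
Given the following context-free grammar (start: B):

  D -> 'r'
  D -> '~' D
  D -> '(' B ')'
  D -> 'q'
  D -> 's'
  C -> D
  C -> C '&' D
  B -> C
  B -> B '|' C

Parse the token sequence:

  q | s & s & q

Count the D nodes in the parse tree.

[B [B [C [D q]]] | [C [C [C [D s]] & [D s]] & [D q]]]

4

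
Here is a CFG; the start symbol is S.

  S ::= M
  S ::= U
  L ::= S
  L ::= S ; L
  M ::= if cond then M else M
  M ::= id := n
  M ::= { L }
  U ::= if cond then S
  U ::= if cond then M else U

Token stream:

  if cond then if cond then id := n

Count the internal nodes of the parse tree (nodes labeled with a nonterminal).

[S [U if cond then [S [U if cond then [S [M id := n]]]]]]

6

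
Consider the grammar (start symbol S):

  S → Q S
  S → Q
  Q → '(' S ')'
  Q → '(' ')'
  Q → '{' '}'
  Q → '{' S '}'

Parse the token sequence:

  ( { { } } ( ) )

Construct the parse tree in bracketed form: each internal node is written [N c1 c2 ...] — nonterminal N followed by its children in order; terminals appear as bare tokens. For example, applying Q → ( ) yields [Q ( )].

[S [Q ( [S [Q { [S [Q { }]] }] [S [Q ( )]]] )]]

S
Q
( S )
( Q S )
( { S } S )
( { Q } S )
( { { } } S )
( { { } } Q )
( { { } } ( ) )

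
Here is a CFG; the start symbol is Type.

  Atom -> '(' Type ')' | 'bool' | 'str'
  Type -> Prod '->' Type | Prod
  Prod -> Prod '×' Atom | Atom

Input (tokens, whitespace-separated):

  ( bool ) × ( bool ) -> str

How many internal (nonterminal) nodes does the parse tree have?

14

[Type [Prod [Prod [Atom ( [Type [Prod [Atom bool]]] )]] × [Atom ( [Type [Prod [Atom bool]]] )]] -> [Type [Prod [Atom str]]]]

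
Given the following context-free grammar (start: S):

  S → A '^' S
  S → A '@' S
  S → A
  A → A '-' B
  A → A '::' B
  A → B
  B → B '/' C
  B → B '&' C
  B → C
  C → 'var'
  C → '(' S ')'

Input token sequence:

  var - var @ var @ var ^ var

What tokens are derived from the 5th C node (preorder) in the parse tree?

var

[S [A [A [B [C var]]] - [B [C var]]] @ [S [A [B [C var]]] @ [S [A [B [C var]]] ^ [S [A [B [C var]]]]]]]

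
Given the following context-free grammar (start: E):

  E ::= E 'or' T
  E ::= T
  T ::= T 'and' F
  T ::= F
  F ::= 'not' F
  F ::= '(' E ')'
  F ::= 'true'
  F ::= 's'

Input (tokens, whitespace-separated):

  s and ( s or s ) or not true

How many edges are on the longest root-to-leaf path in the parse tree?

[E [E [T [T [F s]] and [F ( [E [E [T [F s]]] or [T [F s]]] )]]] or [T [F not [F true]]]]

8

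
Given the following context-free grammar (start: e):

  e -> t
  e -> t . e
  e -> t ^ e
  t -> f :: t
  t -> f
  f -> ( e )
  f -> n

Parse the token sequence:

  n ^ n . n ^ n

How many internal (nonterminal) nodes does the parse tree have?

[e [t [f n]] ^ [e [t [f n]] . [e [t [f n]] ^ [e [t [f n]]]]]]

12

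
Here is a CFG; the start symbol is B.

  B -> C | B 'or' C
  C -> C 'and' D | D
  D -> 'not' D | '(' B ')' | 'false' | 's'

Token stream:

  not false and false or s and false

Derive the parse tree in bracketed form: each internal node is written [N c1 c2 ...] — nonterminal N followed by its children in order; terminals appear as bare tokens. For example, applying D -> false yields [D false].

[B [B [C [C [D not [D false]]] and [D false]]] or [C [C [D s]] and [D false]]]

B
B or C
C or C
C and D or C
D and D or C
not D and D or C
not false and D or C
not false and false or C
not false and false or C and D
not false and false or D and D
not false and false or s and D
not false and false or s and false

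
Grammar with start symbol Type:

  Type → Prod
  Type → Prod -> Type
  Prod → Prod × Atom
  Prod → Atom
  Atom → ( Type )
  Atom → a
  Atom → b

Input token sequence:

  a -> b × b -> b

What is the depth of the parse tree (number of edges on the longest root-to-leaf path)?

5

[Type [Prod [Atom a]] -> [Type [Prod [Prod [Atom b]] × [Atom b]] -> [Type [Prod [Atom b]]]]]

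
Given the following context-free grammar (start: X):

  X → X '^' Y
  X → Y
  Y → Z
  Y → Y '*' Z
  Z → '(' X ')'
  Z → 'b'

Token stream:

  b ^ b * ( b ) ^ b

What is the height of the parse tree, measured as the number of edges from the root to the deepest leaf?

[X [X [X [Y [Z b]]] ^ [Y [Y [Z b]] * [Z ( [X [Y [Z b]]] )]]] ^ [Y [Z b]]]

7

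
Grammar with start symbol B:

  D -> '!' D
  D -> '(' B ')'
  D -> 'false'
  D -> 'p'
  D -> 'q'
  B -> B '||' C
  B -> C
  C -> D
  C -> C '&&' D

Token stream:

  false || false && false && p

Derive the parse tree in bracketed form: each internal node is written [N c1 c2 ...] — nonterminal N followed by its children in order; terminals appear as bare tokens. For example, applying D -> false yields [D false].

[B [B [C [D false]]] || [C [C [C [D false]] && [D false]] && [D p]]]

B
B || C
C || C
D || C
false || C
false || C && D
false || C && D && D
false || D && D && D
false || false && D && D
false || false && false && D
false || false && false && p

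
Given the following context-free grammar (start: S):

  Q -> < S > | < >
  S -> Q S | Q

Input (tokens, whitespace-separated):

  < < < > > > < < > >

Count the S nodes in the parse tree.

5

[S [Q < [S [Q < [S [Q < >]] >]] >] [S [Q < [S [Q < >]] >]]]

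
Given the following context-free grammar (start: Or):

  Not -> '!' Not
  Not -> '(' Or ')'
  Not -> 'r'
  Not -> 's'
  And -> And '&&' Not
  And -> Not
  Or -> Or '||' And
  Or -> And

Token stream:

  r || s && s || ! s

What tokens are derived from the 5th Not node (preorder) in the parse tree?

s

[Or [Or [Or [And [Not r]]] || [And [And [Not s]] && [Not s]]] || [And [Not ! [Not s]]]]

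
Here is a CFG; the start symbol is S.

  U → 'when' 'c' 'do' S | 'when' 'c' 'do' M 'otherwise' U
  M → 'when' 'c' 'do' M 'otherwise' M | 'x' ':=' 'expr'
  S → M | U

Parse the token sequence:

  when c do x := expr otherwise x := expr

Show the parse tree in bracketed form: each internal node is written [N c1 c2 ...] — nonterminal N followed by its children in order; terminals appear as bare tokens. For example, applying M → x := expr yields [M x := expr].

S
M
when c do M otherwise M
when c do x := expr otherwise M
when c do x := expr otherwise x := expr

[S [M when c do [M x := expr] otherwise [M x := expr]]]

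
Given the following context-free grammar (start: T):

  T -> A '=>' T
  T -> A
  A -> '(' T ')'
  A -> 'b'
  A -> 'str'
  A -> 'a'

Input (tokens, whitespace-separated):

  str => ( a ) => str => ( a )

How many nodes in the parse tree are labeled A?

6

[T [A str] => [T [A ( [T [A a]] )] => [T [A str] => [T [A ( [T [A a]] )]]]]]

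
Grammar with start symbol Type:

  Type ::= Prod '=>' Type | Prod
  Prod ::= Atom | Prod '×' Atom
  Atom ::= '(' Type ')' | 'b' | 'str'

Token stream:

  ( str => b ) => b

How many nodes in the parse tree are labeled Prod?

4

[Type [Prod [Atom ( [Type [Prod [Atom str]] => [Type [Prod [Atom b]]]] )]] => [Type [Prod [Atom b]]]]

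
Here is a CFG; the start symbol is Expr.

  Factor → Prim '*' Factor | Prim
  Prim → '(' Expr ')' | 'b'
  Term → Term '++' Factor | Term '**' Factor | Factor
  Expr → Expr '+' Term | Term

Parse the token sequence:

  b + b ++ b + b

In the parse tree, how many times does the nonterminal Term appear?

[Expr [Expr [Expr [Term [Factor [Prim b]]]] + [Term [Term [Factor [Prim b]]] ++ [Factor [Prim b]]]] + [Term [Factor [Prim b]]]]

4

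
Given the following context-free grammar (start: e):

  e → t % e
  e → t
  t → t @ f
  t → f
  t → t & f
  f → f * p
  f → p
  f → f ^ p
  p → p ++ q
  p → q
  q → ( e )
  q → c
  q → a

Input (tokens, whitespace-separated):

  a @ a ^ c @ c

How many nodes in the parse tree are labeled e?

1

[e [t [t [t [f [p [q a]]]] @ [f [f [p [q a]]] ^ [p [q c]]]] @ [f [p [q c]]]]]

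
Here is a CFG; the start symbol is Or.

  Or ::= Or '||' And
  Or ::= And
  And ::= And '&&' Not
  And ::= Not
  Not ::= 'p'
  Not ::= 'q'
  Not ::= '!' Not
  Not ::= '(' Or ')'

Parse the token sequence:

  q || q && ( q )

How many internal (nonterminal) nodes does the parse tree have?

[Or [Or [And [Not q]]] || [And [And [Not q]] && [Not ( [Or [And [Not q]]] )]]]

11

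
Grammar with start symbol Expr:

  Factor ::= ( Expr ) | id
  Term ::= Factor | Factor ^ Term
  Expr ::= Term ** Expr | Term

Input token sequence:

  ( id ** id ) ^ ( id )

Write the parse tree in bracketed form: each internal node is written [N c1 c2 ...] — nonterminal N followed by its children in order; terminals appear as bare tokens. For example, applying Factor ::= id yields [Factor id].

Expr
Term
Factor ^ Term
( Expr ) ^ Term
( Term ** Expr ) ^ Term
( Factor ** Expr ) ^ Term
( id ** Expr ) ^ Term
( id ** Term ) ^ Term
( id ** Factor ) ^ Term
( id ** id ) ^ Term
( id ** id ) ^ Factor
( id ** id ) ^ ( Expr )
( id ** id ) ^ ( Term )
( id ** id ) ^ ( Factor )
( id ** id ) ^ ( id )

[Expr [Term [Factor ( [Expr [Term [Factor id]] ** [Expr [Term [Factor id]]]] )] ^ [Term [Factor ( [Expr [Term [Factor id]]] )]]]]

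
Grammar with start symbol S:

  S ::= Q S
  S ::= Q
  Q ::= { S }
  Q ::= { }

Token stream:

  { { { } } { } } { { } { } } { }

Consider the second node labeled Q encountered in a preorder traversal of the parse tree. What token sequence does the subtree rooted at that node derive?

[S [Q { [S [Q { [S [Q { }]] }] [S [Q { }]]] }] [S [Q { [S [Q { }] [S [Q { }]]] }] [S [Q { }]]]]

{ { } }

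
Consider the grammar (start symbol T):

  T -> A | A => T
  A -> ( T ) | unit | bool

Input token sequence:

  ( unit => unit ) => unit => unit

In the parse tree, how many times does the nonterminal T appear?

5

[T [A ( [T [A unit] => [T [A unit]]] )] => [T [A unit] => [T [A unit]]]]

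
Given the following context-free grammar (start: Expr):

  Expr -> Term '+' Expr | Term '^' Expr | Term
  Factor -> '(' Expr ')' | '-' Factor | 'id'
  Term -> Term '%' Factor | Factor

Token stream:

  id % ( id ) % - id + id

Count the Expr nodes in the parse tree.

[Expr [Term [Term [Term [Factor id]] % [Factor ( [Expr [Term [Factor id]]] )]] % [Factor - [Factor id]]] + [Expr [Term [Factor id]]]]

3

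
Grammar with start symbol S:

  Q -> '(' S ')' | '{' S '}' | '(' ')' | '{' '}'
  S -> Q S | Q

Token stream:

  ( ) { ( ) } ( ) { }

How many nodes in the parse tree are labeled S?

5

[S [Q ( )] [S [Q { [S [Q ( )]] }] [S [Q ( )] [S [Q { }]]]]]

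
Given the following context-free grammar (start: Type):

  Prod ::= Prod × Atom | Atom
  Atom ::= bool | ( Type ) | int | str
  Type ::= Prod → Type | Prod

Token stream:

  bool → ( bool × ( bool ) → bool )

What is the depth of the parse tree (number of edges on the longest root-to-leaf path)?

10

[Type [Prod [Atom bool]] → [Type [Prod [Atom ( [Type [Prod [Prod [Atom bool]] × [Atom ( [Type [Prod [Atom bool]]] )]] → [Type [Prod [Atom bool]]]] )]]]]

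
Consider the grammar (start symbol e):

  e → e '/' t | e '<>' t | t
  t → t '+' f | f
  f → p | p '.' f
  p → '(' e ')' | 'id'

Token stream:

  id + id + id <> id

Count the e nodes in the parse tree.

[e [e [t [t [t [f [p id]]] + [f [p id]]] + [f [p id]]]] <> [t [f [p id]]]]

2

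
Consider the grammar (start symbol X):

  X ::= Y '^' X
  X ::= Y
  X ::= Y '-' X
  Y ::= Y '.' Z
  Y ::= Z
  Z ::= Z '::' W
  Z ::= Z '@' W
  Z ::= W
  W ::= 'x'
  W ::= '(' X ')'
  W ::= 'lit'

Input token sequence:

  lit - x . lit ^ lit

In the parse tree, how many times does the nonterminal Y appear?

[X [Y [Z [W lit]]] - [X [Y [Y [Z [W x]]] . [Z [W lit]]] ^ [X [Y [Z [W lit]]]]]]

4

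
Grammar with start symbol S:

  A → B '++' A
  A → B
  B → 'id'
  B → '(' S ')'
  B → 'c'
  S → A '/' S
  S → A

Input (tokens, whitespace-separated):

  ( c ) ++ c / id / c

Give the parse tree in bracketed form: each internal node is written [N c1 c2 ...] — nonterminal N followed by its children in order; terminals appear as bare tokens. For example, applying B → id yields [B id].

S
A / S
B ++ A / S
( S ) ++ A / S
( A ) ++ A / S
( B ) ++ A / S
( c ) ++ A / S
( c ) ++ B / S
( c ) ++ c / S
( c ) ++ c / A / S
( c ) ++ c / B / S
( c ) ++ c / id / S
( c ) ++ c / id / A
( c ) ++ c / id / B
( c ) ++ c / id / c

[S [A [B ( [S [A [B c]]] )] ++ [A [B c]]] / [S [A [B id]] / [S [A [B c]]]]]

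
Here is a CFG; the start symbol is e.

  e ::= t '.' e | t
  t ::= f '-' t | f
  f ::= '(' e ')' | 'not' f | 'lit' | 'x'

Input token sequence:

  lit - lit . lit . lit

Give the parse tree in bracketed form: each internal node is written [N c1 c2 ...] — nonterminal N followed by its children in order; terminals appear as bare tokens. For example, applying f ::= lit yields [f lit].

e
t . e
f - t . e
lit - t . e
lit - f . e
lit - lit . e
lit - lit . t . e
lit - lit . f . e
lit - lit . lit . e
lit - lit . lit . t
lit - lit . lit . f
lit - lit . lit . lit

[e [t [f lit] - [t [f lit]]] . [e [t [f lit]] . [e [t [f lit]]]]]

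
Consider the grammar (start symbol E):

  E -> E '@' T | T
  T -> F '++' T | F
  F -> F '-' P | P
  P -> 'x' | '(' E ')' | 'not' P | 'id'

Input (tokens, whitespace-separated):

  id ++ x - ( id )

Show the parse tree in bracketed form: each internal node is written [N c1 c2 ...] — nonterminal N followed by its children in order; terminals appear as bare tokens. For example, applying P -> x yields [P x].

E
T
F ++ T
P ++ T
id ++ T
id ++ F
id ++ F - P
id ++ P - P
id ++ x - P
id ++ x - ( E )
id ++ x - ( T )
id ++ x - ( F )
id ++ x - ( P )
id ++ x - ( id )

[E [T [F [P id]] ++ [T [F [F [P x]] - [P ( [E [T [F [P id]]]] )]]]]]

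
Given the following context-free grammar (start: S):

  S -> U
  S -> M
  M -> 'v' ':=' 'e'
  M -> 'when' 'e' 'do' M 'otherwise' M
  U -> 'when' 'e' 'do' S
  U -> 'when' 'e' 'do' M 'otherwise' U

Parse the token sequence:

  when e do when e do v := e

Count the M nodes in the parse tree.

1

[S [U when e do [S [U when e do [S [M v := e]]]]]]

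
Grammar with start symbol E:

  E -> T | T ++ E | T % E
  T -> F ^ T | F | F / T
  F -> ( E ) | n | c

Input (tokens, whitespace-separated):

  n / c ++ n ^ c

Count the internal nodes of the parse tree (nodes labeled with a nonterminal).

[E [T [F n] / [T [F c]]] ++ [E [T [F n] ^ [T [F c]]]]]

10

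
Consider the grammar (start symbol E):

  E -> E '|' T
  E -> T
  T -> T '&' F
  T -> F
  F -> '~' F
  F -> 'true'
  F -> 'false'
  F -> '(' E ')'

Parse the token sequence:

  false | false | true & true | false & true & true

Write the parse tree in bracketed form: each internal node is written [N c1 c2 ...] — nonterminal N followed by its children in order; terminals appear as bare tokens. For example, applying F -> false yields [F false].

[E [E [E [E [T [F false]]] | [T [F false]]] | [T [T [F true]] & [F true]]] | [T [T [T [F false]] & [F true]] & [F true]]]

E
E | T
E | T | T
E | T | T | T
T | T | T | T
F | T | T | T
false | T | T | T
false | F | T | T
false | false | T | T
false | false | T & F | T
false | false | F & F | T
false | false | true & F | T
false | false | true & true | T
false | false | true & true | T & F
false | false | true & true | T & F & F
false | false | true & true | F & F & F
false | false | true & true | false & F & F
false | false | true & true | false & true & F
false | false | true & true | false & true & true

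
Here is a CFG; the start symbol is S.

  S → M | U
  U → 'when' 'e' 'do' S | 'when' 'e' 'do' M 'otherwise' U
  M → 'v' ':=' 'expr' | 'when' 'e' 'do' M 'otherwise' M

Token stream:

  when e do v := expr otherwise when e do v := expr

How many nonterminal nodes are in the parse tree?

[S [U when e do [M v := expr] otherwise [U when e do [S [M v := expr]]]]]

6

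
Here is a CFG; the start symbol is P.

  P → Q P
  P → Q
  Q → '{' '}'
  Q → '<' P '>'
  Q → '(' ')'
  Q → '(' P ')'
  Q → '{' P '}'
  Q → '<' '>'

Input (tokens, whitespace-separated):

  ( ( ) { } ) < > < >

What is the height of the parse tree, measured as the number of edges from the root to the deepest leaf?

[P [Q ( [P [Q ( )] [P [Q { }]]] )] [P [Q < >] [P [Q < >]]]]

5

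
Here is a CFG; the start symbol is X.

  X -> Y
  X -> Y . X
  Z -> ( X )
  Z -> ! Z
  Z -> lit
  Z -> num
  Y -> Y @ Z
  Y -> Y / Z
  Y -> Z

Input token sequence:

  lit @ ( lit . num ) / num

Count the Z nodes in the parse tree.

[X [Y [Y [Y [Z lit]] @ [Z ( [X [Y [Z lit]] . [X [Y [Z num]]]] )]] / [Z num]]]

5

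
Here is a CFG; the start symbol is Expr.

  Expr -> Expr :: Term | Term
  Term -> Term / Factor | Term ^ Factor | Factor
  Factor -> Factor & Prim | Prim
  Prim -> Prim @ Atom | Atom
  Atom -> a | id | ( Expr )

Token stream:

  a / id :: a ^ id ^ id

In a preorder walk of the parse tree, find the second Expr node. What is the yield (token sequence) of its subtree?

[Expr [Expr [Term [Term [Factor [Prim [Atom a]]]] / [Factor [Prim [Atom id]]]]] :: [Term [Term [Term [Factor [Prim [Atom a]]]] ^ [Factor [Prim [Atom id]]]] ^ [Factor [Prim [Atom id]]]]]

a / id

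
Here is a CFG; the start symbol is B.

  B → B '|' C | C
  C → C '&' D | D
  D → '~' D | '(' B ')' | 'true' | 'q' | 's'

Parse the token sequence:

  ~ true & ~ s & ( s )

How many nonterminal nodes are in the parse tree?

[B [C [C [C [D ~ [D true]]] & [D ~ [D s]]] & [D ( [B [C [D s]]] )]]]

12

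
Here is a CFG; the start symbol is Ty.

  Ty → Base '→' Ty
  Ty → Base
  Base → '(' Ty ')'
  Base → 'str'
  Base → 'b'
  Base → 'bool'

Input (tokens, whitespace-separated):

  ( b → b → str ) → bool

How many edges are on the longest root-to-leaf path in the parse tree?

[Ty [Base ( [Ty [Base b] → [Ty [Base b] → [Ty [Base str]]]] )] → [Ty [Base bool]]]

6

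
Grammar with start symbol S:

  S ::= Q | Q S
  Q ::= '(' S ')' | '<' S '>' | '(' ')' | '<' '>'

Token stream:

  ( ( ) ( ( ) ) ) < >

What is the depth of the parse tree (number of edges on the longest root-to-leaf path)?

[S [Q ( [S [Q ( )] [S [Q ( [S [Q ( )]] )]]] )] [S [Q < >]]]

7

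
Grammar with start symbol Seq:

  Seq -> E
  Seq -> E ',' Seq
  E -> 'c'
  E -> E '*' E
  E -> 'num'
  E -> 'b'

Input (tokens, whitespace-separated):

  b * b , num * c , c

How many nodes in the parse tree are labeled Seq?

[Seq [E [E b] * [E b]] , [Seq [E [E num] * [E c]] , [Seq [E c]]]]

3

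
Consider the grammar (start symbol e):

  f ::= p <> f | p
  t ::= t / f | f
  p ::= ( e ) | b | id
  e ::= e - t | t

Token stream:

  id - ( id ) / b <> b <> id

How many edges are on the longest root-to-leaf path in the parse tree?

9

[e [e [t [f [p id]]]] - [t [t [f [p ( [e [t [f [p id]]]] )]]] / [f [p b] <> [f [p b] <> [f [p id]]]]]]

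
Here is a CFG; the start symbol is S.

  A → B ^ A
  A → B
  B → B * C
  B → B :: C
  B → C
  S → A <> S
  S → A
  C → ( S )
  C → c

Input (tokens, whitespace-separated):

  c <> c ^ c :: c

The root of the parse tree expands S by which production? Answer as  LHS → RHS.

S → A <> S

[S [A [B [C c]]] <> [S [A [B [C c]] ^ [A [B [B [C c]] :: [C c]]]]]]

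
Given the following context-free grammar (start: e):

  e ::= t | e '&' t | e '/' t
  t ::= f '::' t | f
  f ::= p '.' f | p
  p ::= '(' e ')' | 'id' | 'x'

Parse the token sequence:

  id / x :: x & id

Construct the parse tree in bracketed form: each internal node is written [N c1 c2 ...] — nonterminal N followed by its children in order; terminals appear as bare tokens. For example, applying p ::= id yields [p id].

[e [e [e [t [f [p id]]]] / [t [f [p x]] :: [t [f [p x]]]]] & [t [f [p id]]]]

e
e & t
e / t & t
t / t & t
f / t & t
p / t & t
id / t & t
id / f :: t & t
id / p :: t & t
id / x :: t & t
id / x :: f & t
id / x :: p & t
id / x :: x & t
id / x :: x & f
id / x :: x & p
id / x :: x & id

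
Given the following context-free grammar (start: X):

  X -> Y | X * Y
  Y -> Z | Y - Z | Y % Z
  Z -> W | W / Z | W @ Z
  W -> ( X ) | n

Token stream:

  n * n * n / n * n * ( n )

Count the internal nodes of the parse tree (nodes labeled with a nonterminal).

26

[X [X [X [X [X [Y [Z [W n]]]] * [Y [Z [W n]]]] * [Y [Z [W n] / [Z [W n]]]]] * [Y [Z [W n]]]] * [Y [Z [W ( [X [Y [Z [W n]]]] )]]]]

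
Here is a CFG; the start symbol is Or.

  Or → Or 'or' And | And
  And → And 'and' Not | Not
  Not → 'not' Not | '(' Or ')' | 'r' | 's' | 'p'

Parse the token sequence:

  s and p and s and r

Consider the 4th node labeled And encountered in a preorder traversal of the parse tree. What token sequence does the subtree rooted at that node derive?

s

[Or [And [And [And [And [Not s]] and [Not p]] and [Not s]] and [Not r]]]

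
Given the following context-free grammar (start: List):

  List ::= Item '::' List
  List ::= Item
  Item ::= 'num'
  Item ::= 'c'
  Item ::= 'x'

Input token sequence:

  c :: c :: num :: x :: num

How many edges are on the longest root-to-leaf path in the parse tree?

[List [Item c] :: [List [Item c] :: [List [Item num] :: [List [Item x] :: [List [Item num]]]]]]

6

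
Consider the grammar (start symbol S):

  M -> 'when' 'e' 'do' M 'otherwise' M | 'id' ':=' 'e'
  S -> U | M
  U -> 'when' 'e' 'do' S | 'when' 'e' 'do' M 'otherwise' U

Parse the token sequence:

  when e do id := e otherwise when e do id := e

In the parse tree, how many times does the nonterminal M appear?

[S [U when e do [M id := e] otherwise [U when e do [S [M id := e]]]]]

2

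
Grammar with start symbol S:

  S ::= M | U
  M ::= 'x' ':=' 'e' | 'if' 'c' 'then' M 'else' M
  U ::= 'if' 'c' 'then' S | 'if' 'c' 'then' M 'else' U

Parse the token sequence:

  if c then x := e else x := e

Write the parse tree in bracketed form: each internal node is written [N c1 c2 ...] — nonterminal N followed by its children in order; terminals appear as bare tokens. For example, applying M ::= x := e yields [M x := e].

S
M
if c then M else M
if c then x := e else M
if c then x := e else x := e

[S [M if c then [M x := e] else [M x := e]]]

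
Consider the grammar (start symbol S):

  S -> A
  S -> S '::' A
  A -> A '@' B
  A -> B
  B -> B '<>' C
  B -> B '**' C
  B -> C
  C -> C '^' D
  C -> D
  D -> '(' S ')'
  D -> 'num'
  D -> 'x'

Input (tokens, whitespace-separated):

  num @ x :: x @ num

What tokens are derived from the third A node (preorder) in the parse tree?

[S [S [A [A [B [C [D num]]]] @ [B [C [D x]]]]] :: [A [A [B [C [D x]]]] @ [B [C [D num]]]]]

x @ num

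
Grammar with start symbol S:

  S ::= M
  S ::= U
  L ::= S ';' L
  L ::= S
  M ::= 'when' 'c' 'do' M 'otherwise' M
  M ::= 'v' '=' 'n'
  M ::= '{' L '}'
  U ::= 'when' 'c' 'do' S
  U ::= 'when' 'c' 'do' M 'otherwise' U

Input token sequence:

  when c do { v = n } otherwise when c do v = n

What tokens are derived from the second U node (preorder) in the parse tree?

[S [U when c do [M { [L [S [M v = n]]] }] otherwise [U when c do [S [M v = n]]]]]

when c do v = n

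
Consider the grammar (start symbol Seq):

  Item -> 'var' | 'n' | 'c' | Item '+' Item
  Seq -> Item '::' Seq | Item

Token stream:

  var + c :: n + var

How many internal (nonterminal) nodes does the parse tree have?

[Seq [Item [Item var] + [Item c]] :: [Seq [Item [Item n] + [Item var]]]]

8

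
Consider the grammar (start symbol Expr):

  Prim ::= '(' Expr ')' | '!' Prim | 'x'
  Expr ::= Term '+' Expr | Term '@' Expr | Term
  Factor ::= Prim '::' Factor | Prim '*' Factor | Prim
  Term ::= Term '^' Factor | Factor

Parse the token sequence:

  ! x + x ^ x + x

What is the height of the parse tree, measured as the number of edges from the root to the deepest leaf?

[Expr [Term [Factor [Prim ! [Prim x]]]] + [Expr [Term [Term [Factor [Prim x]]] ^ [Factor [Prim x]]] + [Expr [Term [Factor [Prim x]]]]]]

6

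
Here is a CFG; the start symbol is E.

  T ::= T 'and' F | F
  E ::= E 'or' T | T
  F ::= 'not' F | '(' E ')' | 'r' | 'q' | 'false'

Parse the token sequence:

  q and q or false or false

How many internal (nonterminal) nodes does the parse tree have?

[E [E [E [T [T [F q]] and [F q]]] or [T [F false]]] or [T [F false]]]

11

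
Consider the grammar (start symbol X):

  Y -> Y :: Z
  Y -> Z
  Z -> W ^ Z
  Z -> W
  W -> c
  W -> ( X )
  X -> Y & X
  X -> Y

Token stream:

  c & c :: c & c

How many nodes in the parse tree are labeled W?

[X [Y [Z [W c]]] & [X [Y [Y [Z [W c]]] :: [Z [W c]]] & [X [Y [Z [W c]]]]]]

4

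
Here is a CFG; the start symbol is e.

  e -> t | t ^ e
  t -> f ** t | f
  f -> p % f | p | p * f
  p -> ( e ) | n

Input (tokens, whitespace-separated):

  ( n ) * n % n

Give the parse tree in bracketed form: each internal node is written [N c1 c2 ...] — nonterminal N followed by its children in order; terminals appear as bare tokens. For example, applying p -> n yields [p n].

[e [t [f [p ( [e [t [f [p n]]]] )] * [f [p n] % [f [p n]]]]]]

e
t
f
p * f
( e ) * f
( t ) * f
( f ) * f
( p ) * f
( n ) * f
( n ) * p % f
( n ) * n % f
( n ) * n % p
( n ) * n % n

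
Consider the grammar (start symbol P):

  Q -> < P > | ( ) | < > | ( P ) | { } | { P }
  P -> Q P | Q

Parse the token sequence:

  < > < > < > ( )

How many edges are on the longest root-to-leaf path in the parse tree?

5

[P [Q < >] [P [Q < >] [P [Q < >] [P [Q ( )]]]]]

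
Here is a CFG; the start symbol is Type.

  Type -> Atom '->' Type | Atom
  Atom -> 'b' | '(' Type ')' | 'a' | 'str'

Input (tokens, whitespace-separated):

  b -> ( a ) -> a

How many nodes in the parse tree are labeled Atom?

4

[Type [Atom b] -> [Type [Atom ( [Type [Atom a]] )] -> [Type [Atom a]]]]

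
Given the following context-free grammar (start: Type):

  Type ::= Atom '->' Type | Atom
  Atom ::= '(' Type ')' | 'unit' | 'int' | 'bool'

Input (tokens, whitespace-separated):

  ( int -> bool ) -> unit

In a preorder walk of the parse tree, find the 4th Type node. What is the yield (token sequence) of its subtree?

[Type [Atom ( [Type [Atom int] -> [Type [Atom bool]]] )] -> [Type [Atom unit]]]

unit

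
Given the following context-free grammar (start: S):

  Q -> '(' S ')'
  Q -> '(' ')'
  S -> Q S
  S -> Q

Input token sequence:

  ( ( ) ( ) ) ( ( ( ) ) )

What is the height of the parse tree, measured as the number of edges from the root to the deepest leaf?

7

[S [Q ( [S [Q ( )] [S [Q ( )]]] )] [S [Q ( [S [Q ( [S [Q ( )]] )]] )]]]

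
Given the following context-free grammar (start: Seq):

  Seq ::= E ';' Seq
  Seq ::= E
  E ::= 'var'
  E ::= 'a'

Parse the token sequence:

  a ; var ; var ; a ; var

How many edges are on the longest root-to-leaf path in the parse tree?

6

[Seq [E a] ; [Seq [E var] ; [Seq [E var] ; [Seq [E a] ; [Seq [E var]]]]]]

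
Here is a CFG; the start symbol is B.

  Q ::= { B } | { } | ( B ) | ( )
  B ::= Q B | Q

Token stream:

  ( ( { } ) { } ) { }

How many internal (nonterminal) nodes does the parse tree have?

10

[B [Q ( [B [Q ( [B [Q { }]] )] [B [Q { }]]] )] [B [Q { }]]]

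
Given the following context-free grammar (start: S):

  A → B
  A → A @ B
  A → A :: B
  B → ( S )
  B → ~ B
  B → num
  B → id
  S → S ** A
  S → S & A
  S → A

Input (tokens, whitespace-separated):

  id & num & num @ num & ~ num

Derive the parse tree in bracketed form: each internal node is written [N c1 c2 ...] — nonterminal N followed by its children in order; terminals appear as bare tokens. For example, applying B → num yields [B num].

[S [S [S [S [A [B id]]] & [A [B num]]] & [A [A [B num]] @ [B num]]] & [A [B ~ [B num]]]]

S
S & A
S & A & A
S & A & A & A
A & A & A & A
B & A & A & A
id & A & A & A
id & B & A & A
id & num & A & A
id & num & A @ B & A
id & num & B @ B & A
id & num & num @ B & A
id & num & num @ num & A
id & num & num @ num & B
id & num & num @ num & ~ B
id & num & num @ num & ~ num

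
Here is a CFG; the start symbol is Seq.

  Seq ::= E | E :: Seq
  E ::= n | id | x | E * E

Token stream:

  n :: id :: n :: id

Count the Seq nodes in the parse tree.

4

[Seq [E n] :: [Seq [E id] :: [Seq [E n] :: [Seq [E id]]]]]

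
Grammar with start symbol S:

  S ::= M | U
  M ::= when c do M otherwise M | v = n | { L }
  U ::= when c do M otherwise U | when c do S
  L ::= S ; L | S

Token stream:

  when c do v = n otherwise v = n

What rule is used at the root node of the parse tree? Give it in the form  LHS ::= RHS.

S ::= M

[S [M when c do [M v = n] otherwise [M v = n]]]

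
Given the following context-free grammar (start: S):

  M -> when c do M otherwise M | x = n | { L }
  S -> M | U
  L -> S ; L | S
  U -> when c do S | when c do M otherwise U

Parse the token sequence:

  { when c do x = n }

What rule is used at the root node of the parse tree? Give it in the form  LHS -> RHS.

S -> M

[S [M { [L [S [U when c do [S [M x = n]]]]] }]]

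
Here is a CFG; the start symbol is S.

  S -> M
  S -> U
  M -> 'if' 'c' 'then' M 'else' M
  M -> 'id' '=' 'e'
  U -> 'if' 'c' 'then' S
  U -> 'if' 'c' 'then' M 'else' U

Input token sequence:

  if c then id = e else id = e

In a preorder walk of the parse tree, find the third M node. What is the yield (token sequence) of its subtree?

id = e

[S [M if c then [M id = e] else [M id = e]]]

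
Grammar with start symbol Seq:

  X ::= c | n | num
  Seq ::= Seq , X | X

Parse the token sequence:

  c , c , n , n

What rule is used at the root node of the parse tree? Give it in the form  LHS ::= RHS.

Seq ::= Seq , X

[Seq [Seq [Seq [Seq [X c]] , [X c]] , [X n]] , [X n]]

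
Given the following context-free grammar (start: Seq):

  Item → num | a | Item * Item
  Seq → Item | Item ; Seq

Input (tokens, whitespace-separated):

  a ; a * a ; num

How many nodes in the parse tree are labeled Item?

[Seq [Item a] ; [Seq [Item [Item a] * [Item a]] ; [Seq [Item num]]]]

5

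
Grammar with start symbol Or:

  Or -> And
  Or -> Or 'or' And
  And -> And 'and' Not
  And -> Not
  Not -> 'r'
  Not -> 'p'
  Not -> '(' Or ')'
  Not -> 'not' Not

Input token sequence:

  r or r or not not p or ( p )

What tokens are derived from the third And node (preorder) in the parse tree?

[Or [Or [Or [Or [And [Not r]]] or [And [Not r]]] or [And [Not not [Not not [Not p]]]]] or [And [Not ( [Or [And [Not p]]] )]]]

not not p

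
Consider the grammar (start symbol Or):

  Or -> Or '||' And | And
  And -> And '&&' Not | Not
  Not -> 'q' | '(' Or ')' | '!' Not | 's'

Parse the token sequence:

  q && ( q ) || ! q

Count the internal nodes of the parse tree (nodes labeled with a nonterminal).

12

[Or [Or [And [And [Not q]] && [Not ( [Or [And [Not q]]] )]]] || [And [Not ! [Not q]]]]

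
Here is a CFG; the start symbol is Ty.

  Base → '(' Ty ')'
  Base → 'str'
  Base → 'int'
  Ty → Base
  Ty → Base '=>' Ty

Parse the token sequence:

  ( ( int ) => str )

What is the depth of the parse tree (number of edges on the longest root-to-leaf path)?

6

[Ty [Base ( [Ty [Base ( [Ty [Base int]] )] => [Ty [Base str]]] )]]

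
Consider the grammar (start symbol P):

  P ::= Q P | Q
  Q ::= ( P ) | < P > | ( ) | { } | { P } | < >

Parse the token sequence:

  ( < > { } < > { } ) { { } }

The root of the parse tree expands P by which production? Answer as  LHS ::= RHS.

[P [Q ( [P [Q < >] [P [Q { }] [P [Q < >] [P [Q { }]]]]] )] [P [Q { [P [Q { }]] }]]]

P ::= Q P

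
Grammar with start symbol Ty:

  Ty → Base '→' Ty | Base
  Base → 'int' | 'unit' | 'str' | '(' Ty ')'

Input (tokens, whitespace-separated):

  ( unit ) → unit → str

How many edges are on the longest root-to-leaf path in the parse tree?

[Ty [Base ( [Ty [Base unit]] )] → [Ty [Base unit] → [Ty [Base str]]]]

4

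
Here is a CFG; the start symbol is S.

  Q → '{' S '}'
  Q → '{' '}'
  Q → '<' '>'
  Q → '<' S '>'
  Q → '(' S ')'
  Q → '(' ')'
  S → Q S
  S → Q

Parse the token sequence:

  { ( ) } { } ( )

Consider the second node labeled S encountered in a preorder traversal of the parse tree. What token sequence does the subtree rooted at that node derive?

( )

[S [Q { [S [Q ( )]] }] [S [Q { }] [S [Q ( )]]]]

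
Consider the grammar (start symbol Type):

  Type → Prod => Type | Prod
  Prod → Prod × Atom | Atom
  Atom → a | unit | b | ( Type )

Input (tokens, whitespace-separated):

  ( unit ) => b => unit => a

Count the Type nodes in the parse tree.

[Type [Prod [Atom ( [Type [Prod [Atom unit]]] )]] => [Type [Prod [Atom b]] => [Type [Prod [Atom unit]] => [Type [Prod [Atom a]]]]]]

5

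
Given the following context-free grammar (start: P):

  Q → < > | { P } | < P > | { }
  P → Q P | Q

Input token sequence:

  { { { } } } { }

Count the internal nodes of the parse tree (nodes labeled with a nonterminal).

8

[P [Q { [P [Q { [P [Q { }]] }]] }] [P [Q { }]]]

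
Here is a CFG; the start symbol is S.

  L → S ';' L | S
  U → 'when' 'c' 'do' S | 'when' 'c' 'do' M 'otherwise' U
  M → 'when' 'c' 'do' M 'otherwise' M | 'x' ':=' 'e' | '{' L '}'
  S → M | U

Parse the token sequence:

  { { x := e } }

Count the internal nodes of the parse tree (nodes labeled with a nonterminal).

[S [M { [L [S [M { [L [S [M x := e]]] }]]] }]]

8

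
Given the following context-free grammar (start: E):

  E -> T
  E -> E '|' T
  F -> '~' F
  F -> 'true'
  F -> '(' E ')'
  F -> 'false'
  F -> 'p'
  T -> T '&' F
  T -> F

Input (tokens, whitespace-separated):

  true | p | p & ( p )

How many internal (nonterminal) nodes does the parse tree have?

14

[E [E [E [T [F true]]] | [T [F p]]] | [T [T [F p]] & [F ( [E [T [F p]]] )]]]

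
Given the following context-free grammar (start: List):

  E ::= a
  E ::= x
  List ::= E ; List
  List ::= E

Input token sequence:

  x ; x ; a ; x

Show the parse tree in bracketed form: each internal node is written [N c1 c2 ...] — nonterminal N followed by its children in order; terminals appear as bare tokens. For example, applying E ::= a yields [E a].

[List [E x] ; [List [E x] ; [List [E a] ; [List [E x]]]]]

List
E ; List
x ; List
x ; E ; List
x ; x ; List
x ; x ; E ; List
x ; x ; a ; List
x ; x ; a ; E
x ; x ; a ; x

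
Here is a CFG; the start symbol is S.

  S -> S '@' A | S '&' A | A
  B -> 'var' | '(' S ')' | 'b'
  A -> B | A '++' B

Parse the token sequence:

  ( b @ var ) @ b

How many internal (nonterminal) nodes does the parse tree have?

12

[S [S [A [B ( [S [S [A [B b]]] @ [A [B var]]] )]]] @ [A [B b]]]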